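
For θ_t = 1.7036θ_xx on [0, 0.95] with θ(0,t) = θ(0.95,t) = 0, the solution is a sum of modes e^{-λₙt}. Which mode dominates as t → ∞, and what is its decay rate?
Eigenvalues: λₙ = 1.7036n²π²/0.95².
First three modes:
  n=1: λ₁ = 1.7036π²/0.95² ≈ 18.63
  n=2: λ₂ = 6.8144π²/0.95² ≈ 74.521 (4× faster decay)
  n=3: λ₃ = 15.3324π²/0.95² ≈ 167.673 (9× faster decay)
As t → ∞, higher modes decay exponentially faster. The n=1 mode dominates: θ ~ c₁ sin(πx/0.95) e^{-λ₁t}.
Decay rate: λ₁ = 1.7036π²/0.95² ≈ 18.63.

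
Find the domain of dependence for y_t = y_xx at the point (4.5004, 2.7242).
The entire real line. The heat equation has infinite propagation speed: any initial disturbance instantly affects all points (though exponentially small far away).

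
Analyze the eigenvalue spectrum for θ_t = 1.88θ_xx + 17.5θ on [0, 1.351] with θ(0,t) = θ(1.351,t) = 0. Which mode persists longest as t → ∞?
Eigenvalues: λₙ = 1.88n²π²/1.351² - 17.5.
First three modes:
  n=1: λ₁ = 1.88π²/1.351² - 17.5 ≈ -7.334
  n=2: λ₂ = 7.52π²/1.351² - 17.5 ≈ 23.164
  n=3: λ₃ = 16.92π²/1.351² - 17.5 ≈ 73.993
Since 1.88π²/1.351² ≈ 10.166 < 17.5, λ₁ < 0.
The n=1 mode grows fastest (−λₙ is largest for n=1) → dominates.
Asymptotic: θ ~ c₁ sin(πx/1.351) e^{7.334t} (exponential growth at rate −λ₁ ≈ 7.334).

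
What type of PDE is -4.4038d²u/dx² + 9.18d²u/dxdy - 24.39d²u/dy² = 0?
With A = -4.4038, B = 9.18, C = -24.39, the discriminant is -345.362328. This is an elliptic PDE.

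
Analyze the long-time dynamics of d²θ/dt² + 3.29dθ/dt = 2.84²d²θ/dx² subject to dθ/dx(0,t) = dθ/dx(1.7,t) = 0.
Long-time behavior: θ → constant (steady state). Damping (γ=3.29) dissipates the nonconstant modes; with Neumann BCs the spatial average obeys M''+γM'=0 and tends to a finite limit.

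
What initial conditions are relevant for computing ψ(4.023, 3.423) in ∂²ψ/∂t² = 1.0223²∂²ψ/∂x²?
Domain of dependence: [0.5236671, 7.5223329]. Signals travel at speed 1.0223, so data within |x - 4.023| ≤ 1.0223·3.423 = 3.4993329 can reach the point.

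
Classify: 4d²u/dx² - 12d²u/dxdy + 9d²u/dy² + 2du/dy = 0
Parabolic (discriminant = 0).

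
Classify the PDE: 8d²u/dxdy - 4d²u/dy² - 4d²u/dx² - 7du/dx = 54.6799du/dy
Rewriting in standard form: -4d²u/dx² + 8d²u/dxdy - 4d²u/dy² - 7du/dx - 54.6799du/dy = 0. A = -4, B = 8, C = -4. Discriminant B² - 4AC = 0. Since 0 = 0, parabolic.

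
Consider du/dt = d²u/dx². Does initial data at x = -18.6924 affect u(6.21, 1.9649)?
Yes, for any finite x. The heat equation has infinite propagation speed, so all initial data affects all points at any t > 0.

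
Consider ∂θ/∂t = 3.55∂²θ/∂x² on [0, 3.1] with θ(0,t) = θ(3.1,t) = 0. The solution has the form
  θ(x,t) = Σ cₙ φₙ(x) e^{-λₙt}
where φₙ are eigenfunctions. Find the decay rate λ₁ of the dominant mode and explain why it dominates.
Eigenvalues: λₙ = 3.55n²π²/3.1².
First three modes:
  n=1: λ₁ = 3.55π²/3.1² ≈ 3.646
  n=2: λ₂ = 14.2π²/3.1² ≈ 14.584 (4× faster decay)
  n=3: λ₃ = 31.95π²/3.1² ≈ 32.813 (9× faster decay)
As t → ∞, higher modes decay exponentially faster. The n=1 mode dominates: θ ~ c₁ sin(πx/3.1) e^{-λ₁t}.
Decay rate: λ₁ = 3.55π²/3.1² ≈ 3.646.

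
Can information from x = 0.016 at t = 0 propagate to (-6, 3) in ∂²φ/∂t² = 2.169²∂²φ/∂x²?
Yes. The domain of dependence is [-12.507, 0.507], and 0.016 ∈ [-12.507, 0.507].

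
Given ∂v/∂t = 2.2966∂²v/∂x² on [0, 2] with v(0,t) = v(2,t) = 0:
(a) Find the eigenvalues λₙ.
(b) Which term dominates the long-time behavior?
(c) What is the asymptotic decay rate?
Eigenvalues: λₙ = 2.2966n²π²/2².
First three modes:
  n=1: λ₁ = 2.2966π²/2² ≈ 5.667
  n=2: λ₂ = 9.1864π²/2² ≈ 22.667 (4× faster decay)
  n=3: λ₃ = 20.6694π²/2² ≈ 51 (9× faster decay)
As t → ∞, higher modes decay exponentially faster. The n=1 mode dominates: v ~ c₁ sin(πx/2) e^{-λ₁t}.
Decay rate: λ₁ = 2.2966π²/2² ≈ 5.667.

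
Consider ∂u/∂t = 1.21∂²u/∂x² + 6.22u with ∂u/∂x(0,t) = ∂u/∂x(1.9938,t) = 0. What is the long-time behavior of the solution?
As t → ∞, u grows unboundedly. With Neumann BCs the constant mode has diffusion eigenvalue 0, so any r > 0 makes it grow like e^(6.22t); solution grows exponentially.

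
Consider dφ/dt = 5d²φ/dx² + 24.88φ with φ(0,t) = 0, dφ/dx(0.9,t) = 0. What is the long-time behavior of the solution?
As t → ∞, φ grows unboundedly. Reaction dominates diffusion (r=24.88 > κπ²/(4L²)≈15.23); solution grows exponentially.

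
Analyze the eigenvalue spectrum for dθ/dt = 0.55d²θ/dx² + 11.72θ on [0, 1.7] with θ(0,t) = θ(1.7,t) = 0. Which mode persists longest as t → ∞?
Eigenvalues: λₙ = 0.55n²π²/1.7² - 11.72.
First three modes:
  n=1: λ₁ = 0.55π²/1.7² - 11.72 ≈ -9.842
  n=2: λ₂ = 2.2π²/1.7² - 11.72 ≈ -4.207
  n=3: λ₃ = 4.95π²/1.7² - 11.72 ≈ 5.185
Since 0.55π²/1.7² ≈ 1.878 < 11.72, λ₁ < 0.
The n=1 mode grows fastest (−λₙ is largest for n=1) → dominates.
Asymptotic: θ ~ c₁ sin(πx/1.7) e^{9.842t} (exponential growth at rate −λ₁ ≈ 9.842).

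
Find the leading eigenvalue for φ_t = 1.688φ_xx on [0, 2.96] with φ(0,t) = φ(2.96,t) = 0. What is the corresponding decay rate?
Eigenvalues: λₙ = 1.688n²π²/2.96².
First three modes:
  n=1: λ₁ = 1.688π²/2.96² ≈ 1.901
  n=2: λ₂ = 6.752π²/2.96² ≈ 7.606 (4× faster decay)
  n=3: λ₃ = 15.192π²/2.96² ≈ 17.113 (9× faster decay)
As t → ∞, higher modes decay exponentially faster. The n=1 mode dominates: φ ~ c₁ sin(πx/2.96) e^{-λ₁t}.
Decay rate: λ₁ = 1.688π²/2.96² ≈ 1.901.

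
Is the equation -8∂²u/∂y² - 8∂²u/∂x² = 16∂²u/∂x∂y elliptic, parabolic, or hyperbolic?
Rewriting in standard form: -8∂²u/∂x² - 16∂²u/∂x∂y - 8∂²u/∂y² = 0. Computing B² - 4AC with A = -8, B = -16, C = -8: discriminant = 0 (zero). Answer: parabolic.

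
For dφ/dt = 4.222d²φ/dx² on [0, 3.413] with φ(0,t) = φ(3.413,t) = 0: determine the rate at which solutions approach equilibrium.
Eigenvalues: λₙ = 4.222n²π²/3.413².
First three modes:
  n=1: λ₁ = 4.222π²/3.413² ≈ 3.577
  n=2: λ₂ = 16.888π²/3.413² ≈ 14.309 (4× faster decay)
  n=3: λ₃ = 37.998π²/3.413² ≈ 32.195 (9× faster decay)
As t → ∞, higher modes decay exponentially faster. The n=1 mode dominates: φ ~ c₁ sin(πx/3.413) e^{-λ₁t}.
Decay rate: λ₁ = 4.222π²/3.413² ≈ 3.577.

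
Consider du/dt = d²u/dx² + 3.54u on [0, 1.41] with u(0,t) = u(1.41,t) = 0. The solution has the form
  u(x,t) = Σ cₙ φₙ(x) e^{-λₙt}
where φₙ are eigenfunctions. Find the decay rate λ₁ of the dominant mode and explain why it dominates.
Eigenvalues: λₙ = n²π²/1.41² - 3.54.
First three modes:
  n=1: λ₁ = π²/1.41² - 3.54 ≈ 1.424
  n=2: λ₂ = 4π²/1.41² - 3.54 ≈ 16.317
  n=3: λ₃ = 9π²/1.41² - 3.54 ≈ 41.139
Since π²/1.41² ≈ 4.964 > 3.54, all λₙ > 0.
The n=1 mode decays slowest → dominates as t → ∞.
Asymptotic: u ~ c₁ sin(πx/1.41) e^{-λ₁t} with decay rate λ₁ ≈ 1.424.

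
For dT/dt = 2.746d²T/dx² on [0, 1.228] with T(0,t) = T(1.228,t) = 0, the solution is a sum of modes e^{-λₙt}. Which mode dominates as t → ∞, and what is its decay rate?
Eigenvalues: λₙ = 2.746n²π²/1.228².
First three modes:
  n=1: λ₁ = 2.746π²/1.228² ≈ 17.972
  n=2: λ₂ = 10.984π²/1.228² ≈ 71.889 (4× faster decay)
  n=3: λ₃ = 24.714π²/1.228² ≈ 161.751 (9× faster decay)
As t → ∞, higher modes decay exponentially faster. The n=1 mode dominates: T ~ c₁ sin(πx/1.228) e^{-λ₁t}.
Decay rate: λ₁ = 2.746π²/1.228² ≈ 17.972.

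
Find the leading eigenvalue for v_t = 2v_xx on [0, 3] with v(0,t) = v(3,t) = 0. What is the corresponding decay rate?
Eigenvalues: λₙ = 2n²π²/3².
First three modes:
  n=1: λ₁ = 2π²/3² ≈ 2.193
  n=2: λ₂ = 8π²/3² ≈ 8.773 (4× faster decay)
  n=3: λ₃ = 18π²/3² ≈ 19.739 (9× faster decay)
As t → ∞, higher modes decay exponentially faster. The n=1 mode dominates: v ~ c₁ sin(πx/3) e^{-λ₁t}.
Decay rate: λ₁ = 2π²/3² ≈ 2.193.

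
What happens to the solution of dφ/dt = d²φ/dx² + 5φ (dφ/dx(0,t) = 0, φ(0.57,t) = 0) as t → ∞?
φ → 0. Diffusion dominates reaction (r=5 < κπ²/(4L²)≈7.59); solution decays.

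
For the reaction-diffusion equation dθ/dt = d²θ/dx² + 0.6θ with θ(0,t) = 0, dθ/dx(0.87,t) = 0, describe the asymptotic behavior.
θ → 0. Diffusion dominates reaction (r=0.6 < κπ²/(4L²)≈3.26); solution decays.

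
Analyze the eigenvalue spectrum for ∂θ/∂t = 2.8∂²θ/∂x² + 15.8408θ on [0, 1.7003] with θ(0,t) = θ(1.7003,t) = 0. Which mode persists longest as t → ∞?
Eigenvalues: λₙ = 2.8n²π²/1.7003² - 15.8408.
First three modes:
  n=1: λ₁ = 2.8π²/1.7003² - 15.8408 ≈ -6.282
  n=2: λ₂ = 11.2π²/1.7003² - 15.8408 ≈ 22.395
  n=3: λ₃ = 25.2π²/1.7003² - 15.8408 ≈ 70.189
Since 2.8π²/1.7003² ≈ 9.559 < 15.8408, λ₁ < 0.
The n=1 mode grows fastest (−λₙ is largest for n=1) → dominates.
Asymptotic: θ ~ c₁ sin(πx/1.7003) e^{6.282t} (exponential growth at rate −λ₁ ≈ 6.282).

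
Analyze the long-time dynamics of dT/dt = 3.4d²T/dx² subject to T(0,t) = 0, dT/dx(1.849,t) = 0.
Long-time behavior: T → 0. Heat escapes through the Dirichlet boundary.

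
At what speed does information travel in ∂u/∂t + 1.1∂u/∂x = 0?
Speed = 1.1. Information travels along x - 1.1t = const (rightward).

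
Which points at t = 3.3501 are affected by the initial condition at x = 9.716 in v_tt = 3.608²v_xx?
Domain of influence: [-2.3711608, 21.8031608]. Data at x = 9.716 spreads outward at speed 3.608.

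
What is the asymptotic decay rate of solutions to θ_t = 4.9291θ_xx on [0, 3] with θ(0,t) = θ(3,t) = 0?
Eigenvalues: λₙ = 4.9291n²π²/3².
First three modes:
  n=1: λ₁ = 4.9291π²/3² ≈ 5.405
  n=2: λ₂ = 19.7164π²/3² ≈ 21.621 (4× faster decay)
  n=3: λ₃ = 44.3619π²/3² ≈ 48.648 (9× faster decay)
As t → ∞, higher modes decay exponentially faster. The n=1 mode dominates: θ ~ c₁ sin(πx/3) e^{-λ₁t}.
Decay rate: λ₁ = 4.9291π²/3² ≈ 5.405.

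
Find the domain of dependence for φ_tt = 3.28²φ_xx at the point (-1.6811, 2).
Domain of dependence: [-8.2411, 4.8789]. Signals travel at speed 3.28, so data within |x - -1.6811| ≤ 3.28·2 = 6.56 can reach the point.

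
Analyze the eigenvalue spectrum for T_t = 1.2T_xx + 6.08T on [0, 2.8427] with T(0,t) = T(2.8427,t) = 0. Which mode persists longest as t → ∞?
Eigenvalues: λₙ = 1.2n²π²/2.8427² - 6.08.
First three modes:
  n=1: λ₁ = 1.2π²/2.8427² - 6.08 ≈ -4.614
  n=2: λ₂ = 4.8π²/2.8427² - 6.08 ≈ -0.218
  n=3: λ₃ = 10.8π²/2.8427² - 6.08 ≈ 7.111
Since 1.2π²/2.8427² ≈ 1.466 < 6.08, λ₁ < 0.
The n=1 mode grows fastest (−λₙ is largest for n=1) → dominates.
Asymptotic: T ~ c₁ sin(πx/2.8427) e^{4.614t} (exponential growth at rate −λ₁ ≈ 4.614).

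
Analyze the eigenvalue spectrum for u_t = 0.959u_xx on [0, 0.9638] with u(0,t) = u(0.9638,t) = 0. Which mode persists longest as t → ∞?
Eigenvalues: λₙ = 0.959n²π²/0.9638².
First three modes:
  n=1: λ₁ = 0.959π²/0.9638² ≈ 10.189
  n=2: λ₂ = 3.836π²/0.9638² ≈ 40.757 (4× faster decay)
  n=3: λ₃ = 8.631π²/0.9638² ≈ 91.704 (9× faster decay)
As t → ∞, higher modes decay exponentially faster. The n=1 mode dominates: u ~ c₁ sin(πx/0.9638) e^{-λ₁t}.
Decay rate: λ₁ = 0.959π²/0.9638² ≈ 10.189.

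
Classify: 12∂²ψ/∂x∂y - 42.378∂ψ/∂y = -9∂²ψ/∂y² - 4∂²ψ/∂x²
Rewriting in standard form: 4∂²ψ/∂x² + 12∂²ψ/∂x∂y + 9∂²ψ/∂y² - 42.378∂ψ/∂y = 0. Parabolic (discriminant = 0).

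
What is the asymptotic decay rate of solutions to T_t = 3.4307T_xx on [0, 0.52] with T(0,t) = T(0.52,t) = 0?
Eigenvalues: λₙ = 3.4307n²π²/0.52².
First three modes:
  n=1: λ₁ = 3.4307π²/0.52² ≈ 125.221
  n=2: λ₂ = 13.7228π²/0.52² ≈ 500.882 (4× faster decay)
  n=3: λ₃ = 30.8763π²/0.52² ≈ 1126.985 (9× faster decay)
As t → ∞, higher modes decay exponentially faster. The n=1 mode dominates: T ~ c₁ sin(πx/0.52) e^{-λ₁t}.
Decay rate: λ₁ = 3.4307π²/0.52² ≈ 125.221.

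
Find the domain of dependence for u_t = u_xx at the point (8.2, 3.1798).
The entire real line. The heat equation has infinite propagation speed: any initial disturbance instantly affects all points (though exponentially small far away).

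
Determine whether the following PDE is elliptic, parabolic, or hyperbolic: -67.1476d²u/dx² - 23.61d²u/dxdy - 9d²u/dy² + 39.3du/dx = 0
Coefficients: A = -67.1476, B = -23.61, C = -9. B² - 4AC = -1859.8815, which is negative, so the equation is elliptic.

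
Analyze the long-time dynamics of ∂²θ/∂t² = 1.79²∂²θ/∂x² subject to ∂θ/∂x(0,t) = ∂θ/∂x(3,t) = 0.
Long-time behavior: θ oscillates about a mean that drifts linearly in t (generically unbounded; no decay). There is no damping, so the nonconstant modes persist as standing waves (energy conserved, no decay). But with Neumann conditions at both ends the constant mode has eigenvalue 0: the spatial mean M(t) of θ satisfies M'' = 0, so M(t) = M(0) + M'(0)·t. Unless the initial velocity has zero mean (∫θ_t(x,0)dx = 0), the solution grows linearly in t (unbounded, though not exponentially); if it does have zero mean, the solution stays bounded and simply oscillates.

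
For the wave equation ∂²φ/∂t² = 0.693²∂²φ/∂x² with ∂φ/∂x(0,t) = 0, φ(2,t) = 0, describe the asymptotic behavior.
φ oscillates (no decay). Energy is conserved; the solution oscillates indefinitely as standing waves.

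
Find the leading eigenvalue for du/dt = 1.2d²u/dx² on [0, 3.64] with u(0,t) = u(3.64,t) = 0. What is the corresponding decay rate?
Eigenvalues: λₙ = 1.2n²π²/3.64².
First three modes:
  n=1: λ₁ = 1.2π²/3.64² ≈ 0.894
  n=2: λ₂ = 4.8π²/3.64² ≈ 3.576 (4× faster decay)
  n=3: λ₃ = 10.8π²/3.64² ≈ 8.045 (9× faster decay)
As t → ∞, higher modes decay exponentially faster. The n=1 mode dominates: u ~ c₁ sin(πx/3.64) e^{-λ₁t}.
Decay rate: λ₁ = 1.2π²/3.64² ≈ 0.894.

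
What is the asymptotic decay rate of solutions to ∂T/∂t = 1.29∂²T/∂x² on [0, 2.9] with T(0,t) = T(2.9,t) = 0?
Eigenvalues: λₙ = 1.29n²π²/2.9².
First three modes:
  n=1: λ₁ = 1.29π²/2.9² ≈ 1.514
  n=2: λ₂ = 5.16π²/2.9² ≈ 6.056 (4× faster decay)
  n=3: λ₃ = 11.61π²/2.9² ≈ 13.625 (9× faster decay)
As t → ∞, higher modes decay exponentially faster. The n=1 mode dominates: T ~ c₁ sin(πx/2.9) e^{-λ₁t}.
Decay rate: λ₁ = 1.29π²/2.9² ≈ 1.514.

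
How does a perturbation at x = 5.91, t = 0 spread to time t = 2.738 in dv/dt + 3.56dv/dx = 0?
At x = 15.65728. The characteristic carries data from (5.91, 0) to (15.65728, 2.738).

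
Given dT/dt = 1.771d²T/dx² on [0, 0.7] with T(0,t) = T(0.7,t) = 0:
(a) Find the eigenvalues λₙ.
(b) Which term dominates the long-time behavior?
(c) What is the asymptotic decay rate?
Eigenvalues: λₙ = 1.771n²π²/0.7².
First three modes:
  n=1: λ₁ = 1.771π²/0.7² ≈ 35.672
  n=2: λ₂ = 7.084π²/0.7² ≈ 142.686 (4× faster decay)
  n=3: λ₃ = 15.939π²/0.7² ≈ 321.044 (9× faster decay)
As t → ∞, higher modes decay exponentially faster. The n=1 mode dominates: T ~ c₁ sin(πx/0.7) e^{-λ₁t}.
Decay rate: λ₁ = 1.771π²/0.7² ≈ 35.672.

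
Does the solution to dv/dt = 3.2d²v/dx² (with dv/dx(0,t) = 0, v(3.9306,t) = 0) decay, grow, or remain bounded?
v → 0. Heat escapes through the Dirichlet boundary.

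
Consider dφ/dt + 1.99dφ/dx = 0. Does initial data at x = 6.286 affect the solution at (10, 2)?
No. Only data at x = 6.02 affects (10, 2). Advection has one-way propagation along characteristics.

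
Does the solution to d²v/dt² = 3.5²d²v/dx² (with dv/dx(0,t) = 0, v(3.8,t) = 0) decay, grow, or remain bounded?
v oscillates (no decay). Energy is conserved; the solution oscillates indefinitely as standing waves.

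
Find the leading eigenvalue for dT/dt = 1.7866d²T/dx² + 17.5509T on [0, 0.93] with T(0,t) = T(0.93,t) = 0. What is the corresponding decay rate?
Eigenvalues: λₙ = 1.7866n²π²/0.93² - 17.5509.
First three modes:
  n=1: λ₁ = 1.7866π²/0.93² - 17.5509 ≈ 2.836
  n=2: λ₂ = 7.1464π²/0.93² - 17.5509 ≈ 63.999
  n=3: λ₃ = 16.0794π²/0.93² - 17.5509 ≈ 165.935
Since 1.7866π²/0.93² ≈ 20.387 > 17.5509, all λₙ > 0.
The n=1 mode decays slowest → dominates as t → ∞.
Asymptotic: T ~ c₁ sin(πx/0.93) e^{-λ₁t} with decay rate λ₁ ≈ 2.836.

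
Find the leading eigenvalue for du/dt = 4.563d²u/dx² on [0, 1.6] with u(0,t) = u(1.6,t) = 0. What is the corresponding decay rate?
Eigenvalues: λₙ = 4.563n²π²/1.6².
First three modes:
  n=1: λ₁ = 4.563π²/1.6² ≈ 17.592
  n=2: λ₂ = 18.252π²/1.6² ≈ 70.367 (4× faster decay)
  n=3: λ₃ = 41.067π²/1.6² ≈ 158.326 (9× faster decay)
As t → ∞, higher modes decay exponentially faster. The n=1 mode dominates: u ~ c₁ sin(πx/1.6) e^{-λ₁t}.
Decay rate: λ₁ = 4.563π²/1.6² ≈ 17.592.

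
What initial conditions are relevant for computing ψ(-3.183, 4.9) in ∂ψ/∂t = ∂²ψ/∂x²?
The entire real line. The heat equation has infinite propagation speed: any initial disturbance instantly affects all points (though exponentially small far away).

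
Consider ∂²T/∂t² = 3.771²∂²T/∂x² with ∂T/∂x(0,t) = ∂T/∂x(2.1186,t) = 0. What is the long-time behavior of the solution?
As t → ∞, T oscillates about a mean that drifts linearly in t (generically unbounded; no decay). There is no damping, so the nonconstant modes persist as standing waves (energy conserved, no decay). But with Neumann conditions at both ends the constant mode has eigenvalue 0: the spatial mean M(t) of T satisfies M'' = 0, so M(t) = M(0) + M'(0)·t. Unless the initial velocity has zero mean (∫T_t(x,0)dx = 0), the solution grows linearly in t (unbounded, though not exponentially); if it does have zero mean, the solution stays bounded and simply oscillates.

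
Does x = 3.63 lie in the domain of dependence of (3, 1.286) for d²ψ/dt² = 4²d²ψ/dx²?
Yes. The domain of dependence is [-2.144, 8.144], and 3.63 ∈ [-2.144, 8.144].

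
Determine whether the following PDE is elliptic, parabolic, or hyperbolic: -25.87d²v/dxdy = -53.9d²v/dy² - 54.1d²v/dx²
Rewriting in standard form: 54.1d²v/dx² - 25.87d²v/dxdy + 53.9d²v/dy² = 0. Coefficients: A = 54.1, B = -25.87, C = 53.9. B² - 4AC = -10994.7031, which is negative, so the equation is elliptic.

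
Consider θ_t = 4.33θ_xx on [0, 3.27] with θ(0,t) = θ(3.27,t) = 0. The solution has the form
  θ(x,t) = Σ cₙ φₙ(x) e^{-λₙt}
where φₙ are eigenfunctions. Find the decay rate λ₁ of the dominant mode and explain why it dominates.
Eigenvalues: λₙ = 4.33n²π²/3.27².
First three modes:
  n=1: λ₁ = 4.33π²/3.27² ≈ 3.997
  n=2: λ₂ = 17.32π²/3.27² ≈ 15.986 (4× faster decay)
  n=3: λ₃ = 38.97π²/3.27² ≈ 35.97 (9× faster decay)
As t → ∞, higher modes decay exponentially faster. The n=1 mode dominates: θ ~ c₁ sin(πx/3.27) e^{-λ₁t}.
Decay rate: λ₁ = 4.33π²/3.27² ≈ 3.997.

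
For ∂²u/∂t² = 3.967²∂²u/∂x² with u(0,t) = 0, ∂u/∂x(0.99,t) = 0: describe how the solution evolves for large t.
u oscillates (no decay). Energy is conserved; the solution oscillates indefinitely as standing waves.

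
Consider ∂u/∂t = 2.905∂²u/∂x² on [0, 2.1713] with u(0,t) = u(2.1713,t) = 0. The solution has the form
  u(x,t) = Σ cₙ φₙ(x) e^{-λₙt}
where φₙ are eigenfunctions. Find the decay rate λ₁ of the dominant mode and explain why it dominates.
Eigenvalues: λₙ = 2.905n²π²/2.1713².
First three modes:
  n=1: λ₁ = 2.905π²/2.1713² ≈ 6.081
  n=2: λ₂ = 11.62π²/2.1713² ≈ 24.326 (4× faster decay)
  n=3: λ₃ = 26.145π²/2.1713² ≈ 54.733 (9× faster decay)
As t → ∞, higher modes decay exponentially faster. The n=1 mode dominates: u ~ c₁ sin(πx/2.1713) e^{-λ₁t}.
Decay rate: λ₁ = 2.905π²/2.1713² ≈ 6.081.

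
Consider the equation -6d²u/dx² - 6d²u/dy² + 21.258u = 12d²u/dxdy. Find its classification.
Rewriting in standard form: -6d²u/dx² - 12d²u/dxdy - 6d²u/dy² + 21.258u = 0. Parabolic. (A = -6, B = -12, C = -6 gives B² - 4AC = 0.)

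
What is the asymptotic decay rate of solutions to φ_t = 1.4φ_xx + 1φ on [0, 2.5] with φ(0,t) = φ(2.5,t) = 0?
Eigenvalues: λₙ = 1.4n²π²/2.5² - 1.
First three modes:
  n=1: λ₁ = 1.4π²/2.5² - 1 ≈ 1.211
  n=2: λ₂ = 5.6π²/2.5² - 1 ≈ 7.843
  n=3: λ₃ = 12.6π²/2.5² - 1 ≈ 18.897
Since 1.4π²/2.5² ≈ 2.211 > 1, all λₙ > 0.
The n=1 mode decays slowest → dominates as t → ∞.
Asymptotic: φ ~ c₁ sin(πx/2.5) e^{-λ₁t} with decay rate λ₁ ≈ 1.211.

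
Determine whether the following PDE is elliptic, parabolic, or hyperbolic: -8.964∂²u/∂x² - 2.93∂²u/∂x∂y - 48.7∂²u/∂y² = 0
Coefficients: A = -8.964, B = -2.93, C = -48.7. B² - 4AC = -1737.6023, which is negative, so the equation is elliptic.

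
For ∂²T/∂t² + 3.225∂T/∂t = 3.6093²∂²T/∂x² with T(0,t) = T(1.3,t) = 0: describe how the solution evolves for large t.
T → 0. Damping (γ=3.225) dissipates energy; oscillations decay exponentially.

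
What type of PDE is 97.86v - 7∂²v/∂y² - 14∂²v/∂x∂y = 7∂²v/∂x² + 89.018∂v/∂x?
Rewriting in standard form: -7∂²v/∂x² - 14∂²v/∂x∂y - 7∂²v/∂y² - 89.018∂v/∂x + 97.86v = 0. With A = -7, B = -14, C = -7, the discriminant is 0. This is a parabolic PDE.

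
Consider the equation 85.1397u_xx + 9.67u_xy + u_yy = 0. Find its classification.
Elliptic. (A = 85.1397, B = 9.67, C = 1 gives B² - 4AC = -247.0499.)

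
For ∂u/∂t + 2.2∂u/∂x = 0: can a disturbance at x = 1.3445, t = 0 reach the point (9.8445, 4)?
No. Only data at x = 1.0445 affects (9.8445, 4). Advection has one-way propagation along characteristics.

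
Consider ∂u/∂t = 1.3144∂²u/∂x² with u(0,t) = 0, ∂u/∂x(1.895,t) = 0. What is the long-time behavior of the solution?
As t → ∞, u → 0. Heat escapes through the Dirichlet boundary.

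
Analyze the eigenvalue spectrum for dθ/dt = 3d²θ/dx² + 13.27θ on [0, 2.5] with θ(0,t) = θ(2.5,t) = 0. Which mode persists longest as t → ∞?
Eigenvalues: λₙ = 3n²π²/2.5² - 13.27.
First three modes:
  n=1: λ₁ = 3π²/2.5² - 13.27 ≈ -8.533
  n=2: λ₂ = 12π²/2.5² - 13.27 ≈ 5.68
  n=3: λ₃ = 27π²/2.5² - 13.27 ≈ 29.367
Since 3π²/2.5² ≈ 4.737 < 13.27, λ₁ < 0.
The n=1 mode grows fastest (−λₙ is largest for n=1) → dominates.
Asymptotic: θ ~ c₁ sin(πx/2.5) e^{8.533t} (exponential growth at rate −λ₁ ≈ 8.533).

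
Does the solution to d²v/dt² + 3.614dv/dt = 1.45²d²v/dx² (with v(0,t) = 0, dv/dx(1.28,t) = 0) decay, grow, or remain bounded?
v → 0. Damping (γ=3.614) dissipates energy; oscillations decay exponentially.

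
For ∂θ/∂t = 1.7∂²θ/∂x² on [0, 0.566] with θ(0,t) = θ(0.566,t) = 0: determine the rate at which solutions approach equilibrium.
Eigenvalues: λₙ = 1.7n²π²/0.566².
First three modes:
  n=1: λ₁ = 1.7π²/0.566² ≈ 52.374
  n=2: λ₂ = 6.8π²/0.566² ≈ 209.496 (4× faster decay)
  n=3: λ₃ = 15.3π²/0.566² ≈ 471.366 (9× faster decay)
As t → ∞, higher modes decay exponentially faster. The n=1 mode dominates: θ ~ c₁ sin(πx/0.566) e^{-λ₁t}.
Decay rate: λ₁ = 1.7π²/0.566² ≈ 52.374.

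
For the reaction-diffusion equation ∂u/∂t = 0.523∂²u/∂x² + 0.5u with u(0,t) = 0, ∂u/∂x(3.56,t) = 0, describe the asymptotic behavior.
u grows unboundedly. Reaction dominates diffusion (r=0.5 > κπ²/(4L²)≈0.1); solution grows exponentially.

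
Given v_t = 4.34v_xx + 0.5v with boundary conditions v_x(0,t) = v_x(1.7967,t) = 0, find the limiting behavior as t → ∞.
v grows unboundedly. With Neumann BCs the constant mode has diffusion eigenvalue 0, so any r > 0 makes it grow like e^(0.5t); solution grows exponentially.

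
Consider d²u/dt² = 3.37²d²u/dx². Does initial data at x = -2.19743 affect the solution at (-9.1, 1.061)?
No. The domain of dependence is [-12.67557, -5.52443], and -2.19743 is outside this interval.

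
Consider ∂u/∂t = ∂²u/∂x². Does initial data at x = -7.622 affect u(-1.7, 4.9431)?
Yes, for any finite x. The heat equation has infinite propagation speed, so all initial data affects all points at any t > 0.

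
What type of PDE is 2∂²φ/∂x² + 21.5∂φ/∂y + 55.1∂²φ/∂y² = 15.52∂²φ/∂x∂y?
Rewriting in standard form: 2∂²φ/∂x² - 15.52∂²φ/∂x∂y + 55.1∂²φ/∂y² + 21.5∂φ/∂y = 0. With A = 2, B = -15.52, C = 55.1, the discriminant is -199.9296. This is an elliptic PDE.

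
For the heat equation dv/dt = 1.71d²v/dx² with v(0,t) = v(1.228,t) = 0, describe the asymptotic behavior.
v → 0. Heat diffuses out through both boundaries.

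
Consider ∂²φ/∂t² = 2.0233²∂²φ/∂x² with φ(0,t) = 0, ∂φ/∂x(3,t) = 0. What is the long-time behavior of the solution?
As t → ∞, φ oscillates (no decay). Energy is conserved; the solution oscillates indefinitely as standing waves.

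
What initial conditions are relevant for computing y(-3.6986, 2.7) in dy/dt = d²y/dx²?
The entire real line. The heat equation has infinite propagation speed: any initial disturbance instantly affects all points (though exponentially small far away).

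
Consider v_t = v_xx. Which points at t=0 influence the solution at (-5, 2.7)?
The entire real line. The heat equation has infinite propagation speed: any initial disturbance instantly affects all points (though exponentially small far away).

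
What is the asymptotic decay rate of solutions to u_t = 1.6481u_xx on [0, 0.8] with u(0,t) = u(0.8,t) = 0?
Eigenvalues: λₙ = 1.6481n²π²/0.8².
First three modes:
  n=1: λ₁ = 1.6481π²/0.8² ≈ 25.416
  n=2: λ₂ = 6.5924π²/0.8² ≈ 101.663 (4× faster decay)
  n=3: λ₃ = 14.8329π²/0.8² ≈ 228.742 (9× faster decay)
As t → ∞, higher modes decay exponentially faster. The n=1 mode dominates: u ~ c₁ sin(πx/0.8) e^{-λ₁t}.
Decay rate: λ₁ = 1.6481π²/0.8² ≈ 25.416.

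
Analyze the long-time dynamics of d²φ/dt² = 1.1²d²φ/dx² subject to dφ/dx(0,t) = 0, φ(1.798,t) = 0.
Long-time behavior: φ oscillates (no decay). Energy is conserved; the solution oscillates indefinitely as standing waves.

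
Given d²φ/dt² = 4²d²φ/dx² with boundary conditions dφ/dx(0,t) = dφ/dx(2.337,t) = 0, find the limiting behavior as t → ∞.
φ oscillates about a mean that drifts linearly in t (generically unbounded; no decay). There is no damping, so the nonconstant modes persist as standing waves (energy conserved, no decay). But with Neumann conditions at both ends the constant mode has eigenvalue 0: the spatial mean M(t) of φ satisfies M'' = 0, so M(t) = M(0) + M'(0)·t. Unless the initial velocity has zero mean (∫φ_t(x,0)dx = 0), the solution grows linearly in t (unbounded, though not exponentially); if it does have zero mean, the solution stays bounded and simply oscillates.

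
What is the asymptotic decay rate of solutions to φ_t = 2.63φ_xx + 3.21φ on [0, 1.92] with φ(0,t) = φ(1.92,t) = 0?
Eigenvalues: λₙ = 2.63n²π²/1.92² - 3.21.
First three modes:
  n=1: λ₁ = 2.63π²/1.92² - 3.21 ≈ 3.831
  n=2: λ₂ = 10.52π²/1.92² - 3.21 ≈ 24.955
  n=3: λ₃ = 23.67π²/1.92² - 3.21 ≈ 60.162
Since 2.63π²/1.92² ≈ 7.041 > 3.21, all λₙ > 0.
The n=1 mode decays slowest → dominates as t → ∞.
Asymptotic: φ ~ c₁ sin(πx/1.92) e^{-λ₁t} with decay rate λ₁ ≈ 3.831.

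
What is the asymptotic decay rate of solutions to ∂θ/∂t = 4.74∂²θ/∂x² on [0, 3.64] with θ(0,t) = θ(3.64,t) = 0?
Eigenvalues: λₙ = 4.74n²π²/3.64².
First three modes:
  n=1: λ₁ = 4.74π²/3.64² ≈ 3.531
  n=2: λ₂ = 18.96π²/3.64² ≈ 14.123 (4× faster decay)
  n=3: λ₃ = 42.66π²/3.64² ≈ 31.777 (9× faster decay)
As t → ∞, higher modes decay exponentially faster. The n=1 mode dominates: θ ~ c₁ sin(πx/3.64) e^{-λ₁t}.
Decay rate: λ₁ = 4.74π²/3.64² ≈ 3.531.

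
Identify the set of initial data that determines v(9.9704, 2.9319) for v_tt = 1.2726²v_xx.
Domain of dependence: [6.23926406, 13.70153594]. Signals travel at speed 1.2726, so data within |x - 9.9704| ≤ 1.2726·2.9319 = 3.73113594 can reach the point.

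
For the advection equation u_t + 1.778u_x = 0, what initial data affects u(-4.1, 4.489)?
A single point: x = -12.081442. The characteristic through (-4.1, 4.489) is x - 1.778t = const, so x = -4.1 - 1.778·4.489 = -12.081442.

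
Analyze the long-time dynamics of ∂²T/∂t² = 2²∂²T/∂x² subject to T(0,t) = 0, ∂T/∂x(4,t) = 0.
Long-time behavior: T oscillates (no decay). Energy is conserved; the solution oscillates indefinitely as standing waves.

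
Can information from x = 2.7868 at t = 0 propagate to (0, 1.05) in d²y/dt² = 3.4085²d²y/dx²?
Yes. The domain of dependence is [-3.578925, 3.578925], and 2.7868 ∈ [-3.578925, 3.578925].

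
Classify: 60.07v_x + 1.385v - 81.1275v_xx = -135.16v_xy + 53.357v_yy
Rewriting in standard form: -81.1275v_xx + 135.16v_xy - 53.357v_yy + 60.07v_x + 1.385v = 0. Hyperbolic (discriminant = 953.34553).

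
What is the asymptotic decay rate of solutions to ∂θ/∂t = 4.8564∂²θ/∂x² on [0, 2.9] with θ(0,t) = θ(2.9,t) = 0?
Eigenvalues: λₙ = 4.8564n²π²/2.9².
First three modes:
  n=1: λ₁ = 4.8564π²/2.9² ≈ 5.699
  n=2: λ₂ = 19.4256π²/2.9² ≈ 22.797 (4× faster decay)
  n=3: λ₃ = 43.7076π²/2.9² ≈ 51.293 (9× faster decay)
As t → ∞, higher modes decay exponentially faster. The n=1 mode dominates: θ ~ c₁ sin(πx/2.9) e^{-λ₁t}.
Decay rate: λ₁ = 4.8564π²/2.9² ≈ 5.699.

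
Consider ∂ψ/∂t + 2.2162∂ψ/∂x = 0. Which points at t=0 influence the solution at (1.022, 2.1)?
A single point: x = -3.63202. The characteristic through (1.022, 2.1) is x - 2.2162t = const, so x = 1.022 - 2.2162·2.1 = -3.63202.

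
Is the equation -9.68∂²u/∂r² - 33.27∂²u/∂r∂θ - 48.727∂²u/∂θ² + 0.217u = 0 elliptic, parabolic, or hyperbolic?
Computing B² - 4AC with A = -9.68, B = -33.27, C = -48.727: discriminant = -779.81654 (negative). Answer: elliptic.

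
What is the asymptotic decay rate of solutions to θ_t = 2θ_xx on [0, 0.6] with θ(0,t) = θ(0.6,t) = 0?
Eigenvalues: λₙ = 2n²π²/0.6².
First three modes:
  n=1: λ₁ = 2π²/0.6² ≈ 54.831
  n=2: λ₂ = 8π²/0.6² ≈ 219.325 (4× faster decay)
  n=3: λ₃ = 18π²/0.6² ≈ 493.48 (9× faster decay)
As t → ∞, higher modes decay exponentially faster. The n=1 mode dominates: θ ~ c₁ sin(πx/0.6) e^{-λ₁t}.
Decay rate: λ₁ = 2π²/0.6² ≈ 54.831.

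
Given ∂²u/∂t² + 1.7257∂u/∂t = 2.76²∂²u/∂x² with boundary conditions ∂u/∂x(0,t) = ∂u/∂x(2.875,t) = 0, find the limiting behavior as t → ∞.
u → constant (steady state). Damping (γ=1.7257) dissipates the nonconstant modes; with Neumann BCs the spatial average obeys M''+γM'=0 and tends to a finite limit.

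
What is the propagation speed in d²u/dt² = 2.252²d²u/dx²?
Speed = 2.252. Information travels along characteristics x = x₀ ± 2.252t.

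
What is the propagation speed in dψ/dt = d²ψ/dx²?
Infinite. The heat equation is parabolic, not hyperbolic, so disturbances propagate instantly.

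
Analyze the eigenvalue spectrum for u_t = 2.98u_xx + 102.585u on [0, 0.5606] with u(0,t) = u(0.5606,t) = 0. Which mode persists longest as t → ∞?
Eigenvalues: λₙ = 2.98n²π²/0.5606² - 102.585.
First three modes:
  n=1: λ₁ = 2.98π²/0.5606² - 102.585 ≈ -8.999
  n=2: λ₂ = 11.92π²/0.5606² - 102.585 ≈ 271.758
  n=3: λ₃ = 26.82π²/0.5606² - 102.585 ≈ 739.687
Since 2.98π²/0.5606² ≈ 93.586 < 102.585, λ₁ < 0.
The n=1 mode grows fastest (−λₙ is largest for n=1) → dominates.
Asymptotic: u ~ c₁ sin(πx/0.5606) e^{8.999t} (exponential growth at rate −λ₁ ≈ 8.999).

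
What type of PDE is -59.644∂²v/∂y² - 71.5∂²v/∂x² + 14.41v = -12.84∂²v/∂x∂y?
Rewriting in standard form: -71.5∂²v/∂x² + 12.84∂²v/∂x∂y - 59.644∂²v/∂y² + 14.41v = 0. With A = -71.5, B = 12.84, C = -59.644, the discriminant is -16893.3184. This is an elliptic PDE.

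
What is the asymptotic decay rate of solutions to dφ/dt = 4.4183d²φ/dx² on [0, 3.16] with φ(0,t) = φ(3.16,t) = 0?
Eigenvalues: λₙ = 4.4183n²π²/3.16².
First three modes:
  n=1: λ₁ = 4.4183π²/3.16² ≈ 4.367
  n=2: λ₂ = 17.6732π²/3.16² ≈ 17.468 (4× faster decay)
  n=3: λ₃ = 39.7647π²/3.16² ≈ 39.303 (9× faster decay)
As t → ∞, higher modes decay exponentially faster. The n=1 mode dominates: φ ~ c₁ sin(πx/3.16) e^{-λ₁t}.
Decay rate: λ₁ = 4.4183π²/3.16² ≈ 4.367.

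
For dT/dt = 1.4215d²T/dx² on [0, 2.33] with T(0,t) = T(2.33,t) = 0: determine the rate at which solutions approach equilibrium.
Eigenvalues: λₙ = 1.4215n²π²/2.33².
First three modes:
  n=1: λ₁ = 1.4215π²/2.33² ≈ 2.584
  n=2: λ₂ = 5.686π²/2.33² ≈ 10.337 (4× faster decay)
  n=3: λ₃ = 12.7935π²/2.33² ≈ 23.258 (9× faster decay)
As t → ∞, higher modes decay exponentially faster. The n=1 mode dominates: T ~ c₁ sin(πx/2.33) e^{-λ₁t}.
Decay rate: λ₁ = 1.4215π²/2.33² ≈ 2.584.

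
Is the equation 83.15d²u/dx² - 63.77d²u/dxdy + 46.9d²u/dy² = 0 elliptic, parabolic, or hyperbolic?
Computing B² - 4AC with A = 83.15, B = -63.77, C = 46.9: discriminant = -11532.3271 (negative). Answer: elliptic.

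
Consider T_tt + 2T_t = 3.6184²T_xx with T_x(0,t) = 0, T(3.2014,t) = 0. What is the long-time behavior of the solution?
As t → ∞, T → 0. Damping (γ=2) dissipates energy; oscillations decay exponentially.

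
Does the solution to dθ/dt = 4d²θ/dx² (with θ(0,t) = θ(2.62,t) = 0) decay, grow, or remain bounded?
θ → 0. Heat diffuses out through both boundaries.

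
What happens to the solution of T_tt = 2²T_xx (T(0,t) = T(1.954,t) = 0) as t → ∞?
T oscillates (no decay). Energy is conserved; the solution oscillates indefinitely as standing waves.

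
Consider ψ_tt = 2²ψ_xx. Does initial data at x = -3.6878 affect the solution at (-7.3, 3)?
Yes. The domain of dependence is [-13.3, -1.3], and -3.6878 ∈ [-13.3, -1.3].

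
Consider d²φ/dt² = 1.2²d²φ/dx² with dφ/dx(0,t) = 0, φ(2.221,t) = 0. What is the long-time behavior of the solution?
As t → ∞, φ oscillates (no decay). Energy is conserved; the solution oscillates indefinitely as standing waves.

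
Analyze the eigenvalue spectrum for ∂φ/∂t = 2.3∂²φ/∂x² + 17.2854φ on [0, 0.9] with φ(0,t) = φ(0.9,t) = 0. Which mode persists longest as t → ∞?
Eigenvalues: λₙ = 2.3n²π²/0.9² - 17.2854.
First three modes:
  n=1: λ₁ = 2.3π²/0.9² - 17.2854 ≈ 10.739
  n=2: λ₂ = 9.2π²/0.9² - 17.2854 ≈ 94.814
  n=3: λ₃ = 20.7π²/0.9² - 17.2854 ≈ 234.938
Since 2.3π²/0.9² ≈ 28.025 > 17.2854, all λₙ > 0.
The n=1 mode decays slowest → dominates as t → ∞.
Asymptotic: φ ~ c₁ sin(πx/0.9) e^{-λ₁t} with decay rate λ₁ ≈ 10.739.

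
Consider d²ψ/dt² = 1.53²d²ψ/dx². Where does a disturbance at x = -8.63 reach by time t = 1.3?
Domain of influence: [-10.619, -6.641]. Data at x = -8.63 spreads outward at speed 1.53.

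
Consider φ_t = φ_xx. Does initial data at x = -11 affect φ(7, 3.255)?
Yes, for any finite x. The heat equation has infinite propagation speed, so all initial data affects all points at any t > 0.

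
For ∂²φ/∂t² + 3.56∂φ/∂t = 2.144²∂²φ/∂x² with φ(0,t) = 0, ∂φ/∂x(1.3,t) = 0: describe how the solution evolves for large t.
φ → 0. Damping (γ=3.56) dissipates energy; oscillations decay exponentially.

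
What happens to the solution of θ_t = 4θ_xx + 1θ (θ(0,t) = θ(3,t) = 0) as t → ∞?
θ → 0. Diffusion dominates reaction (r=1 < κπ²/L²≈4.39); solution decays.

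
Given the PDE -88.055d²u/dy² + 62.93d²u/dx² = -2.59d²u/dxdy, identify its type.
Rewriting in standard form: 62.93d²u/dx² + 2.59d²u/dxdy - 88.055d²u/dy² = 0. The second-order coefficients are A = 62.93, B = 2.59, C = -88.055. Since B² - 4AC = 22171.9127 > 0, this is a hyperbolic PDE.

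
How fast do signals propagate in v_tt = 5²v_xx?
Speed = 5. Information travels along characteristics x = x₀ ± 5t.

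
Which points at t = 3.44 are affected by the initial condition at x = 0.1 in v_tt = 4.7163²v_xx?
Domain of influence: [-16.124072, 16.324072]. Data at x = 0.1 spreads outward at speed 4.7163.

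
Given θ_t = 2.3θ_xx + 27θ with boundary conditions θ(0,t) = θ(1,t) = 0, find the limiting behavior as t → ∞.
θ grows unboundedly. Reaction dominates diffusion (r=27 > κπ²/L²≈22.7); solution grows exponentially.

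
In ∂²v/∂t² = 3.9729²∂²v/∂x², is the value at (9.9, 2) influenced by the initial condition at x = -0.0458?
No. The domain of dependence is [1.9542, 17.8458], and -0.0458 is outside this interval.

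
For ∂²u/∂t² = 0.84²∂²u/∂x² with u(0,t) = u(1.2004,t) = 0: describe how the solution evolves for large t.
u oscillates (no decay). Energy is conserved; the solution oscillates indefinitely as standing waves.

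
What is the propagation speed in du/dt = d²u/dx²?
Infinite. The heat equation is parabolic, not hyperbolic, so disturbances propagate instantly.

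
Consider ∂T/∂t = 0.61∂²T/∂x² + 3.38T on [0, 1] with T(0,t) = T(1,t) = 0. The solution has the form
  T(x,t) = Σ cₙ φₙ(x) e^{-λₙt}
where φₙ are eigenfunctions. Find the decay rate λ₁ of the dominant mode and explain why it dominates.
Eigenvalues: λₙ = 0.61n²π²/1² - 3.38.
First three modes:
  n=1: λ₁ = 0.61π² - 3.38 ≈ 2.64
  n=2: λ₂ = 2.44π² - 3.38 ≈ 20.702
  n=3: λ₃ = 5.49π² - 3.38 ≈ 50.804
Since 0.61π² ≈ 6.02 > 3.38, all λₙ > 0.
The n=1 mode decays slowest → dominates as t → ∞.
Asymptotic: T ~ c₁ sin(πx/1) e^{-λ₁t} with decay rate λ₁ ≈ 2.64.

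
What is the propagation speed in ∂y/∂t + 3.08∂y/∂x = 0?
Speed = 3.08. Information travels along x - 3.08t = const (rightward).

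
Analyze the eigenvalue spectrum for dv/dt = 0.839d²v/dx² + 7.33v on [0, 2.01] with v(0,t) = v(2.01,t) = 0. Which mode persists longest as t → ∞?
Eigenvalues: λₙ = 0.839n²π²/2.01² - 7.33.
First three modes:
  n=1: λ₁ = 0.839π²/2.01² - 7.33 ≈ -5.28
  n=2: λ₂ = 3.356π²/2.01² - 7.33 ≈ 0.868
  n=3: λ₃ = 7.551π²/2.01² - 7.33 ≈ 11.116
Since 0.839π²/2.01² ≈ 2.05 < 7.33, λ₁ < 0.
The n=1 mode grows fastest (−λₙ is largest for n=1) → dominates.
Asymptotic: v ~ c₁ sin(πx/2.01) e^{5.28t} (exponential growth at rate −λ₁ ≈ 5.28).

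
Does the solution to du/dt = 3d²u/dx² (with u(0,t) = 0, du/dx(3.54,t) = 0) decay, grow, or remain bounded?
u → 0. Heat escapes through the Dirichlet boundary.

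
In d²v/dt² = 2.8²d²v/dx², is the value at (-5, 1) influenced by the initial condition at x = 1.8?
No. The domain of dependence is [-7.8, -2.2], and 1.8 is outside this interval.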